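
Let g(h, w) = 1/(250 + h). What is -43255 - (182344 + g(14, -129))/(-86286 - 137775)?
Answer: -2558576119703/59152104 ≈ -43254.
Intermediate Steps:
-43255 - (182344 + g(14, -129))/(-86286 - 137775) = -43255 - (182344 + 1/(250 + 14))/(-86286 - 137775) = -43255 - (182344 + 1/264)/(-224061) = -43255 - (182344 + 1/264)*(-1)/224061 = -43255 - 48138817*(-1)/(264*224061) = -43255 - 1*(-48138817/59152104) = -43255 + 48138817/59152104 = -2558576119703/59152104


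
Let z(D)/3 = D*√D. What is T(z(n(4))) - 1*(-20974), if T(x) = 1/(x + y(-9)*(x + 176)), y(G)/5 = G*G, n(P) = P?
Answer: 1699397377/81024 ≈ 20974.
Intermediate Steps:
y(G) = 5*G² (y(G) = 5*(G*G) = 5*G²)
z(D) = 3*D^(3/2) (z(D) = 3*(D*√D) = 3*D^(3/2))
T(x) = 1/(71280 + 406*x) (T(x) = 1/(x + (5*(-9)²)*(x + 176)) = 1/(x + (5*81)*(176 + x)) = 1/(x + 405*(176 + x)) = 1/(x + (71280 + 405*x)) = 1/(71280 + 406*x))
T(z(n(4))) - 1*(-20974) = 1/(2*(35640 + 203*(3*4^(3/2)))) - 1*(-20974) = 1/(2*(35640 + 203*(3*8))) + 20974 = 1/(2*(35640 + 203*24)) + 20974 = 1/(2*(35640 + 4872)) + 20974 = (½)/40512 + 20974 = (½)*(1/40512) + 20974 = 1/81024 + 20974 = 1699397377/81024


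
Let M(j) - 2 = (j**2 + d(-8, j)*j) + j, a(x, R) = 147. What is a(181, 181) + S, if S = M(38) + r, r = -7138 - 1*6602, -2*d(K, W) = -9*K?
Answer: -13477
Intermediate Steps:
d(K, W) = 9*K/2 (d(K, W) = -(-9)*K/2 = 9*K/2)
r = -13740 (r = -7138 - 6602 = -13740)
M(j) = 2 + j**2 - 35*j (M(j) = 2 + ((j**2 + ((9/2)*(-8))*j) + j) = 2 + ((j**2 - 36*j) + j) = 2 + (j**2 - 35*j) = 2 + j**2 - 35*j)
S = -13624 (S = (2 + 38**2 - 35*38) - 13740 = (2 + 1444 - 1330) - 13740 = 116 - 13740 = -13624)
a(181, 181) + S = 147 - 13624 = -13477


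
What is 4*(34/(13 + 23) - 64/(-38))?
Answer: 1798/171 ≈ 10.515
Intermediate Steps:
4*(34/(13 + 23) - 64/(-38)) = 4*(34/36 - 64*(-1/38)) = 4*(34*(1/36) + 32/19) = 4*(17/18 + 32/19) = 4*(899/342) = 1798/171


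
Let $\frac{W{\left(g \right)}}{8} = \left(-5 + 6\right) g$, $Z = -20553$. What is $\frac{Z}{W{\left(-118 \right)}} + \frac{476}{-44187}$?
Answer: $\frac{907726067}{41712528} \approx 21.761$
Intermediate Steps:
$W{\left(g \right)} = 8 g$ ($W{\left(g \right)} = 8 \left(-5 + 6\right) g = 8 \cdot 1 g = 8 g$)
$\frac{Z}{W{\left(-118 \right)}} + \frac{476}{-44187} = - \frac{20553}{8 \left(-118\right)} + \frac{476}{-44187} = - \frac{20553}{-944} + 476 \left(- \frac{1}{44187}\right) = \left(-20553\right) \left(- \frac{1}{944}\right) - \frac{476}{44187} = \frac{20553}{944} - \frac{476}{44187} = \frac{907726067}{41712528}$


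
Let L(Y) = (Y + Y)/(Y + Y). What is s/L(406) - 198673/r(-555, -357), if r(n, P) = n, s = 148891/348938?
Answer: 69407193779/193660590 ≈ 358.40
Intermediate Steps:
s = 148891/348938 (s = 148891*(1/348938) = 148891/348938 ≈ 0.42670)
L(Y) = 1 (L(Y) = (2*Y)/((2*Y)) = (2*Y)*(1/(2*Y)) = 1)
s/L(406) - 198673/r(-555, -357) = (148891/348938)/1 - 198673/(-555) = (148891/348938)*1 - 198673*(-1/555) = 148891/348938 + 198673/555 = 69407193779/193660590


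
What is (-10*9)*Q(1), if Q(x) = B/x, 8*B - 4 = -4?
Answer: 0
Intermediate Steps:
B = 0 (B = ½ + (⅛)*(-4) = ½ - ½ = 0)
Q(x) = 0 (Q(x) = 0/x = 0)
(-10*9)*Q(1) = -10*9*0 = -90*0 = 0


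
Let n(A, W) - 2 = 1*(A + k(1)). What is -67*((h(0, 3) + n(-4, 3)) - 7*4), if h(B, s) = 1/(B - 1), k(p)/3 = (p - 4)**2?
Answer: 268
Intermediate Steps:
k(p) = 3*(-4 + p)**2 (k(p) = 3*(p - 4)**2 = 3*(-4 + p)**2)
h(B, s) = 1/(-1 + B)
n(A, W) = 29 + A (n(A, W) = 2 + 1*(A + 3*(-4 + 1)**2) = 2 + 1*(A + 3*(-3)**2) = 2 + 1*(A + 3*9) = 2 + 1*(A + 27) = 2 + 1*(27 + A) = 2 + (27 + A) = 29 + A)
-67*((h(0, 3) + n(-4, 3)) - 7*4) = -67*((1/(-1 + 0) + (29 - 4)) - 7*4) = -67*((1/(-1) + 25) - 28) = -67*((-1 + 25) - 28) = -67*(24 - 28) = -67*(-4) = 268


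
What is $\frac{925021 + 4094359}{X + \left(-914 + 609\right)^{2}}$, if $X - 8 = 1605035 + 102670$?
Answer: $\frac{2509690}{900369} \approx 2.7874$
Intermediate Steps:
$X = 1707713$ ($X = 8 + \left(1605035 + 102670\right) = 8 + 1707705 = 1707713$)
$\frac{925021 + 4094359}{X + \left(-914 + 609\right)^{2}} = \frac{925021 + 4094359}{1707713 + \left(-914 + 609\right)^{2}} = \frac{5019380}{1707713 + \left(-305\right)^{2}} = \frac{5019380}{1707713 + 93025} = \frac{5019380}{1800738} = 5019380 \cdot \frac{1}{1800738} = \frac{2509690}{900369}$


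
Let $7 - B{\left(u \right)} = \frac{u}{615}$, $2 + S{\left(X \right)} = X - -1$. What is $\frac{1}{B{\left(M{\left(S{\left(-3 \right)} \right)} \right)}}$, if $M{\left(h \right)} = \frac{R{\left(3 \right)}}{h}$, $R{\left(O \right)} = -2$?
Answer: $\frac{1230}{8609} \approx 0.14287$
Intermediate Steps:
$S{\left(X \right)} = -1 + X$ ($S{\left(X \right)} = -2 + \left(X - -1\right) = -2 + \left(X + 1\right) = -2 + \left(1 + X\right) = -1 + X$)
$M{\left(h \right)} = - \frac{2}{h}$
$B{\left(u \right)} = 7 - \frac{u}{615}$
$\frac{1}{B{\left(M{\left(S{\left(-3 \right)} \right)} \right)}} = \frac{1}{7 - \frac{\left(-2\right) \frac{1}{-1 - 3}}{615}} = \frac{1}{7 - \frac{\left(-2\right) \frac{1}{-4}}{615}} = \frac{1}{7 - \frac{\left(-2\right) \left(- \frac{1}{4}\right)}{615}} = \frac{1}{7 - \frac{1}{1230}} = \frac{1}{\frac{8609}{1230}} = \frac{1230}{8609}$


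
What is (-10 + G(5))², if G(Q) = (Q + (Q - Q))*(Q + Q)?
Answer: 1600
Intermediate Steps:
G(Q) = 2*Q² (G(Q) = (Q + 0)*(2*Q) = Q*(2*Q) = 2*Q²)
(-10 + G(5))² = (-10 + 2*5²)² = (-10 + 2*25)² = (-10 + 50)² = 40² = 1600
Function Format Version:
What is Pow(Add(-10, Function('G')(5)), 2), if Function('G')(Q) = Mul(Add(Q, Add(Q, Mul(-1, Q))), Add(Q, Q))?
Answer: 1600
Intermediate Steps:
Function('G')(Q) = Mul(2, Pow(Q, 2)) (Function('G')(Q) = Mul(Add(Q, 0), Mul(2, Q)) = Mul(Q, Mul(2, Q)) = Mul(2, Pow(Q, 2)))
Pow(Add(-10, Function('G')(5)), 2) = Pow(Add(-10, Mul(2, Pow(5, 2))), 2) = Pow(Add(-10, Mul(2, 25)), 2) = Pow(Add(-10, 50), 2) = Pow(40, 2) = 1600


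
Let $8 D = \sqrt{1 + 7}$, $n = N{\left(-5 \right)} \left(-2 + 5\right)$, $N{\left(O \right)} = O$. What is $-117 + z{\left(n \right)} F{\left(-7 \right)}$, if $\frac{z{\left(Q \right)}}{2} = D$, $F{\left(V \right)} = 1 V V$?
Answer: $-117 + \frac{49 \sqrt{2}}{2} \approx -82.352$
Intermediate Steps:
$F{\left(V \right)} = V^{2}$ ($F{\left(V \right)} = V V = V^{2}$)
$n = -15$ ($n = - 5 \left(-2 + 5\right) = \left(-5\right) 3 = -15$)
$D = \frac{\sqrt{2}}{4}$ ($D = \frac{\sqrt{1 + 7}}{8} = \frac{\sqrt{8}}{8} = \frac{2 \sqrt{2}}{8} = \frac{\sqrt{2}}{4} \approx 0.35355$)
$z{\left(Q \right)} = \frac{\sqrt{2}}{2}$ ($z{\left(Q \right)} = 2 \frac{\sqrt{2}}{4} = \frac{\sqrt{2}}{2}$)
$-117 + z{\left(n \right)} F{\left(-7 \right)} = -117 + \frac{\sqrt{2}}{2} \left(-7\right)^{2} = -117 + \frac{\sqrt{2}}{2} \cdot 49 = -117 + \frac{49 \sqrt{2}}{2}$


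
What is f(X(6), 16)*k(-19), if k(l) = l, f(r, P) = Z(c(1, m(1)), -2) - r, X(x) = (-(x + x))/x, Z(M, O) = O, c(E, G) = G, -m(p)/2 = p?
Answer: 0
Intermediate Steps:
m(p) = -2*p
X(x) = -2 (X(x) = (-2*x)/x = -2)
f(r, P) = -2 - r
f(X(6), 16)*k(-19) = (-2 - 1*(-2))*(-19) = (-2 + 2)*(-19) = 0*(-19) = 0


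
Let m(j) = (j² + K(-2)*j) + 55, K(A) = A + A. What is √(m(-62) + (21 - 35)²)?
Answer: √4343 ≈ 65.901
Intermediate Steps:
K(A) = 2*A
m(j) = 55 + j² - 4*j (m(j) = (j² + (2*(-2))*j) + 55 = (j² - 4*j) + 55 = 55 + j² - 4*j)
√(m(-62) + (21 - 35)²) = √((55 + (-62)² - 4*(-62)) + (21 - 35)²) = √((55 + 3844 + 248) + (-14)²) = √(4147 + 196) = √4343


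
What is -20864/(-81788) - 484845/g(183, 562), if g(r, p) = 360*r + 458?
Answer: -9567606707/1356413086 ≈ -7.0536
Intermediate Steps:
g(r, p) = 458 + 360*r
-20864/(-81788) - 484845/g(183, 562) = -20864/(-81788) - 484845/(458 + 360*183) = -20864*(-1/81788) - 484845/(458 + 65880) = 5216/20447 - 484845/66338 = -9567606707/1356413086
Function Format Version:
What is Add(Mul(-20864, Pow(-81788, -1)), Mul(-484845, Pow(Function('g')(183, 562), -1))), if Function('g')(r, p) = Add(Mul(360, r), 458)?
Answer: Rational(-9567606707, 1356413086) ≈ -7.0536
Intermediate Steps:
Function('g')(r, p) = Add(458, Mul(360, r))
Add(Mul(-20864, Pow(-81788, -1)), Mul(-484845, Pow(Function('g')(183, 562), -1))) = Add(Mul(-20864, Pow(-81788, -1)), Mul(-484845, Pow(Add(458, Mul(360, 183)), -1))) = Add(Mul(-20864, Rational(-1, 81788)), Mul(-484845, Pow(Add(458, 65880), -1))) = Add(Rational(5216, 20447), Mul(-484845, Pow(66338, -1))) = Add(Rational(5216, 20447), Mul(-484845, Rational(1, 66338))) = Add(Rational(5216, 20447), Rational(-484845, 66338)) = Rational(-9567606707, 1356413086)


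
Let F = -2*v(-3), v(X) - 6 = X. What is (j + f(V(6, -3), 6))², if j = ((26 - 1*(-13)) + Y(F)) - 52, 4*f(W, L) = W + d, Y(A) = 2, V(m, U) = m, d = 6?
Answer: 64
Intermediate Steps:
v(X) = 6 + X
F = -6 (F = -2*(6 - 3) = -2*3 = -6)
f(W, L) = 3/2 + W/4 (f(W, L) = (W + 6)/4 = (6 + W)/4 = 3/2 + W/4)
j = -11 (j = ((26 - 1*(-13)) + 2) - 52 = ((26 + 13) + 2) - 52 = (39 + 2) - 52 = 41 - 52 = -11)
(j + f(V(6, -3), 6))² = (-11 + (3/2 + (¼)*6))² = (-11 + (3/2 + 3/2))² = (-11 + 3)² = (-8)² = 64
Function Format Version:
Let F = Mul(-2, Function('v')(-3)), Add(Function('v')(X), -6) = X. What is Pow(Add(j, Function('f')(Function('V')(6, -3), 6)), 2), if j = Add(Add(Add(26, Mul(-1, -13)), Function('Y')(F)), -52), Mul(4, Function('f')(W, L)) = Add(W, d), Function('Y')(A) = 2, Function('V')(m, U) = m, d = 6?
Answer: 64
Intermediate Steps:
Function('v')(X) = Add(6, X)
F = -6 (F = Mul(-2, Add(6, -3)) = Mul(-2, 3) = -6)
Function('f')(W, L) = Add(Rational(3, 2), Mul(Rational(1, 4), W)) (Function('f')(W, L) = Mul(Rational(1, 4), Add(W, 6)) = Mul(Rational(1, 4), Add(6, W)) = Add(Rational(3, 2), Mul(Rational(1, 4), W)))
j = -11 (j = Add(Add(Add(26, Mul(-1, -13)), 2), -52) = Add(Add(Add(26, 13), 2), -52) = Add(Add(39, 2), -52) = Add(41, -52) = -11)
Pow(Add(j, Function('f')(Function('V')(6, -3), 6)), 2) = Pow(Add(-11, Add(Rational(3, 2), Mul(Rational(1, 4), 6))), 2) = Pow(Add(-11, Add(Rational(3, 2), Rational(3, 2))), 2) = Pow(Add(-11, 3), 2) = Pow(-8, 2) = 64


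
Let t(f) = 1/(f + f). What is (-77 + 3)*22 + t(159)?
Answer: -517703/318 ≈ -1628.0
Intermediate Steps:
t(f) = 1/(2*f)
(-77 + 3)*22 + t(159) = (-77 + 3)*22 + (½)/159 = -74*22 + (½)*(1/159) = -1628 + 1/318 = -517703/318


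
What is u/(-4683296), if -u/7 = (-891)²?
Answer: 5557167/4683296 ≈ 1.1866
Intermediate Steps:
u = -5557167 (u = -7*(-891)² = -7*793881 = -5557167)
u/(-4683296) = -5557167/(-4683296) = -5557167*(-1/4683296) = 5557167/4683296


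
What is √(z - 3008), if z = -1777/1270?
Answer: I*√4853859990/1270 ≈ 54.858*I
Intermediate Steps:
z = -1777/1270 (z = -1777*1/1270 = -1777/1270 ≈ -1.3992)
√(z - 3008) = √(-1777/1270 - 3008) = √(-3821937/1270) = I*√4853859990/1270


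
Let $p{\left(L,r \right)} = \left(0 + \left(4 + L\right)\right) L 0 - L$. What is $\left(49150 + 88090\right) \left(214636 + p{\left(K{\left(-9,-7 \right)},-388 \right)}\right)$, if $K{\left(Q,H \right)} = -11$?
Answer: $29458154280$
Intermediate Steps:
$p{\left(L,r \right)} = - L$ ($p{\left(L,r \right)} = \left(4 + L\right) 0 - L = 0 - L = - L$)
$\left(49150 + 88090\right) \left(214636 + p{\left(K{\left(-9,-7 \right)},-388 \right)}\right) = \left(49150 + 88090\right) \left(214636 - -11\right) = 137240 \left(214636 + 11\right) = 137240 \cdot 214647 = 29458154280$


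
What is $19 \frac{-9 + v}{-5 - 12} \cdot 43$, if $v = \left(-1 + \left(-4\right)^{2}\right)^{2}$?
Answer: $- \frac{176472}{17} \approx -10381.0$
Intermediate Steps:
$v = 225$ ($v = \left(-1 + 16\right)^{2} = 15^{2} = 225$)
$19 \frac{-9 + v}{-5 - 12} \cdot 43 = 19 \frac{-9 + 225}{-5 - 12} \cdot 43 = 19 \frac{216}{-17} \cdot 43 = 19 \cdot 216 \left(- \frac{1}{17}\right) 43 = 19 \left(- \frac{216}{17}\right) 43 = \left(- \frac{4104}{17}\right) 43 = - \frac{176472}{17}$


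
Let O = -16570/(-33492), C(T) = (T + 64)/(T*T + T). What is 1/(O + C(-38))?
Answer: 11772438/6042053 ≈ 1.9484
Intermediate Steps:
C(T) = (64 + T)/(T + T²) (C(T) = (64 + T)/(T² + T) = (64 + T)/(T + T²))
O = 8285/16746 (O = -16570*(-1/33492) = 8285/16746 ≈ 0.49474)
1/(O + C(-38)) = 1/(8285/16746 + (64 - 38)/((-38)*(1 - 38))) = 1/(8285/16746 - 1/38*26/(-37)) = 1/(8285/16746 - 1/38*(-1/37)*26) = 1/(8285/16746 + 13/703) = 1/(6042053/11772438) = 11772438/6042053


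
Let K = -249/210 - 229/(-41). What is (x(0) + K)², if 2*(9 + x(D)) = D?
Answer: 174319209/8236900 ≈ 21.163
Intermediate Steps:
x(D) = -9 + D/2
K = 12627/2870 (K = -249*1/210 - 229*(-1/41) = -83/70 + 229/41 = 12627/2870 ≈ 4.3997)
(x(0) + K)² = ((-9 + (½)*0) + 12627/2870)² = ((-9 + 0) + 12627/2870)² = (-9 + 12627/2870)² = (-13203/2870)² = 174319209/8236900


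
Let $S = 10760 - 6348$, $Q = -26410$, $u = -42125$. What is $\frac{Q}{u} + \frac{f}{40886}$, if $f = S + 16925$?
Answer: $\frac{395724077}{344464550} \approx 1.1488$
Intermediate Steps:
$S = 4412$
$f = 21337$ ($f = 4412 + 16925 = 21337$)
$\frac{Q}{u} + \frac{f}{40886} = - \frac{26410}{-42125} + \frac{21337}{40886} = \left(-26410\right) \left(- \frac{1}{42125}\right) + 21337 \cdot \frac{1}{40886} = \frac{5282}{8425} + \frac{21337}{40886} = \frac{395724077}{344464550}$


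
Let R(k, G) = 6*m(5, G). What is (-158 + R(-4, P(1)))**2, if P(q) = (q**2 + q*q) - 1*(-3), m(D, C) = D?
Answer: 16384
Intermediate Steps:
P(q) = 3 + 2*q**2 (P(q) = (q**2 + q**2) + 3 = 2*q**2 + 3 = 3 + 2*q**2)
R(k, G) = 30 (R(k, G) = 6*5 = 30)
(-158 + R(-4, P(1)))**2 = (-158 + 30)**2 = (-128)**2 = 16384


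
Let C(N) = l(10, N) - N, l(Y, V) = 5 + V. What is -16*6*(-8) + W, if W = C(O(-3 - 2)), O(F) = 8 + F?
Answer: 773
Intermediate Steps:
C(N) = 5 (C(N) = (5 + N) - N = 5)
W = 5
-16*6*(-8) + W = -16*6*(-8) + 5 = -96*(-8) + 5 = 768 + 5 = 773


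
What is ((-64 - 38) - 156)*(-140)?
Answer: 36120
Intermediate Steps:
((-64 - 38) - 156)*(-140) = (-102 - 156)*(-140) = -258*(-140) = 36120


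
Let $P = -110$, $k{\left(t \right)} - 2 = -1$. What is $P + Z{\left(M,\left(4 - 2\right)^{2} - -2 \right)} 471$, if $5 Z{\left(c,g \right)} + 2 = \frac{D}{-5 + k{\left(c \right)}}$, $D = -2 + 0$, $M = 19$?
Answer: $- \frac{2513}{10} \approx -251.3$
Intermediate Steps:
$k{\left(t \right)} = 1$ ($k{\left(t \right)} = 2 - 1 = 1$)
$D = -2$
$Z{\left(c,g \right)} = - \frac{3}{10}$ ($Z{\left(c,g \right)} = - \frac{2}{5} + \frac{\frac{1}{-5 + 1} \left(-2\right)}{5} = - \frac{2}{5} + \frac{\frac{1}{-4} \left(-2\right)}{5} = - \frac{2}{5} + \frac{\left(- \frac{1}{4}\right) \left(-2\right)}{5} = - \frac{2}{5} + \frac{1}{5} \cdot \frac{1}{2} = - \frac{2}{5} + \frac{1}{10} = - \frac{3}{10}$)
$P + Z{\left(M,\left(4 - 2\right)^{2} - -2 \right)} 471 = -110 - \frac{1413}{10} = - \frac{2513}{10}$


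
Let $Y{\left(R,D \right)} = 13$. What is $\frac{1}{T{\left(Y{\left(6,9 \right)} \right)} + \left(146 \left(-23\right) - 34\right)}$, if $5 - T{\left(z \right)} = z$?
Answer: $- \frac{1}{3400} \approx -0.00029412$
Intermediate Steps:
$T{\left(z \right)} = 5 - z$
$\frac{1}{T{\left(Y{\left(6,9 \right)} \right)} + \left(146 \left(-23\right) - 34\right)} = \frac{1}{\left(5 - 13\right) + \left(146 \left(-23\right) - 34\right)} = \frac{1}{\left(5 - 13\right) - 3392} = \frac{1}{-8 - 3392} = \frac{1}{-3400} = - \frac{1}{3400}$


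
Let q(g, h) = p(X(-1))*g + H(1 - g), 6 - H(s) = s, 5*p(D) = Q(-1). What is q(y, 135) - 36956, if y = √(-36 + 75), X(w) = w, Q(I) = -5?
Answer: -36951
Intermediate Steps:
p(D) = -1 (p(D) = (⅕)*(-5) = -1)
y = √39 ≈ 6.2450
H(s) = 6 - s
q(g, h) = 5 (q(g, h) = -g + (6 - (1 - g)) = -g + (6 + (-1 + g)) = -g + (5 + g) = 5)
q(y, 135) - 36956 = 5 - 36956 = -36951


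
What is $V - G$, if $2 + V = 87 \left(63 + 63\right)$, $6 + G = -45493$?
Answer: $56459$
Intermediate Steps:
$G = -45499$ ($G = -6 - 45493 = -45499$)
$V = 10960$ ($V = -2 + 87 \left(63 + 63\right) = -2 + 87 \cdot 126 = -2 + 10962 = 10960$)
$V - G = 10960 - -45499 = 10960 + 45499 = 56459$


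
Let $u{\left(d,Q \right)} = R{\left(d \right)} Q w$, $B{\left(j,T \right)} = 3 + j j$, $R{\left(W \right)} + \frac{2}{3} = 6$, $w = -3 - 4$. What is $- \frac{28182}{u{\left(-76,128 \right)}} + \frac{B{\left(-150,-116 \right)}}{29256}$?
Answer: $\frac{8321669}{1248256} \approx 6.6666$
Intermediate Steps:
$w = -7$
$R{\left(W \right)} = \frac{16}{3}$ ($R{\left(W \right)} = - \frac{2}{3} + 6 = \frac{16}{3}$)
$B{\left(j,T \right)} = 3 + j^{2}$
$u{\left(d,Q \right)} = - \frac{112 Q}{3}$ ($u{\left(d,Q \right)} = \frac{16 Q}{3} \left(-7\right) = - \frac{112 Q}{3}$)
$- \frac{28182}{u{\left(-76,128 \right)}} + \frac{B{\left(-150,-116 \right)}}{29256} = - \frac{28182}{\left(- \frac{112}{3}\right) 128} + \frac{3 + \left(-150\right)^{2}}{29256} = - \frac{28182}{- \frac{14336}{3}} + \left(3 + 22500\right) \frac{1}{29256} = \left(-28182\right) \left(- \frac{3}{14336}\right) + 22503 \cdot \frac{1}{29256} = \frac{6039}{1024} + \frac{7501}{9752} = \frac{8321669}{1248256}$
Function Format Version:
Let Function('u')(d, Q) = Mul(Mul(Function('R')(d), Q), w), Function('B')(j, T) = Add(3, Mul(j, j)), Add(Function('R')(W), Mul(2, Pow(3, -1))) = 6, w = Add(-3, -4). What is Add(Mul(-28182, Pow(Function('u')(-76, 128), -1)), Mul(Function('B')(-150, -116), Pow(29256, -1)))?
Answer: Rational(8321669, 1248256) ≈ 6.6666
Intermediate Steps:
w = -7
Function('R')(W) = Rational(16, 3) (Function('R')(W) = Add(Rational(-2, 3), 6) = Rational(16, 3))
Function('B')(j, T) = Add(3, Pow(j, 2))
Function('u')(d, Q) = Mul(Rational(-112, 3), Q) (Function('u')(d, Q) = Mul(Mul(Rational(16, 3), Q), -7) = Mul(Rational(-112, 3), Q))
Add(Mul(-28182, Pow(Function('u')(-76, 128), -1)), Mul(Function('B')(-150, -116), Pow(29256, -1))) = Add(Mul(-28182, Pow(Mul(Rational(-112, 3), 128), -1)), Mul(Add(3, Pow(-150, 2)), Pow(29256, -1))) = Add(Mul(-28182, Pow(Rational(-14336, 3), -1)), Mul(Add(3, 22500), Rational(1, 29256))) = Add(Mul(-28182, Rational(-3, 14336)), Mul(22503, Rational(1, 29256))) = Add(Rational(6039, 1024), Rational(7501, 9752)) = Rational(8321669, 1248256)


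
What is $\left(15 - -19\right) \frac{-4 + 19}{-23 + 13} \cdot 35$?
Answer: $-1785$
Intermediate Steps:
$\left(15 - -19\right) \frac{-4 + 19}{-23 + 13} \cdot 35 = \left(15 + 19\right) \frac{15}{-10} \cdot 35 = 34 \cdot 15 \left(- \frac{1}{10}\right) 35 = 34 \left(- \frac{3}{2}\right) 35 = \left(-51\right) 35 = -1785$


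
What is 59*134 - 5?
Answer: 7901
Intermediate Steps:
59*134 - 5 = 7906 - 5 = 7901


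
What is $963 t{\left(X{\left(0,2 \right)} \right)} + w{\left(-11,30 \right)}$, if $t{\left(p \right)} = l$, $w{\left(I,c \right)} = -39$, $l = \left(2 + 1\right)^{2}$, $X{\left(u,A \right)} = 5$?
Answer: $8628$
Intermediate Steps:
$l = 9$ ($l = 3^{2} = 9$)
$t{\left(p \right)} = 9$
$963 t{\left(X{\left(0,2 \right)} \right)} + w{\left(-11,30 \right)} = 963 \cdot 9 - 39 = 8667 - 39 = 8628$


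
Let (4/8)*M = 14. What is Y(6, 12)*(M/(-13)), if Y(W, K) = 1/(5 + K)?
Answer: -28/221 ≈ -0.12670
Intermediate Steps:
M = 28 (M = 2*14 = 28)
Y(6, 12)*(M/(-13)) = (28/(-13))/(5 + 12) = (28*(-1/13))/17 = (1/17)*(-28/13) = -28/221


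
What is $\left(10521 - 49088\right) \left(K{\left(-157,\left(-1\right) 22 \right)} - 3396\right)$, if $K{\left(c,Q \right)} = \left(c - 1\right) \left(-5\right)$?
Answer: $100505602$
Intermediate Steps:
$K{\left(c,Q \right)} = 5 - 5 c$ ($K{\left(c,Q \right)} = \left(-1 + c\right) \left(-5\right) = 5 - 5 c$)
$\left(10521 - 49088\right) \left(K{\left(-157,\left(-1\right) 22 \right)} - 3396\right) = \left(10521 - 49088\right) \left(\left(5 - -785\right) - 3396\right) = - 38567 \left(\left(5 + 785\right) - 3396\right) = - 38567 \left(790 - 3396\right) = \left(-38567\right) \left(-2606\right) = 100505602$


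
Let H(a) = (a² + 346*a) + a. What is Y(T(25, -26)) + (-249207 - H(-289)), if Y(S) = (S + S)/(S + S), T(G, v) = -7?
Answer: -232444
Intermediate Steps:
H(a) = a² + 347*a
Y(S) = 1 (Y(S) = (2*S)/((2*S)) = (2*S)*(1/(2*S)) = 1)
Y(T(25, -26)) + (-249207 - H(-289)) = 1 + (-249207 - (-289)*(347 - 289)) = 1 + (-249207 - (-289)*58) = 1 + (-249207 - 1*(-16762)) = 1 + (-249207 + 16762) = 1 - 232445 = -232444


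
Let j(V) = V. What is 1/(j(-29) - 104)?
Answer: -1/133 ≈ -0.0075188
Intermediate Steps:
1/(j(-29) - 104) = 1/(-29 - 104) = 1/(-133) = -1/133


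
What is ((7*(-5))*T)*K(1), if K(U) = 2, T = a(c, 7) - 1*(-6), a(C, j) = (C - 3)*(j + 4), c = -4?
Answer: 4970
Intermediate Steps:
a(C, j) = (-3 + C)*(4 + j)
T = -71 (T = (-12 - 3*7 + 4*(-4) - 4*7) - 1*(-6) = (-12 - 21 - 16 - 28) + 6 = -77 + 6 = -71)
((7*(-5))*T)*K(1) = ((7*(-5))*(-71))*2 = -35*(-71)*2 = 2485*2 = 4970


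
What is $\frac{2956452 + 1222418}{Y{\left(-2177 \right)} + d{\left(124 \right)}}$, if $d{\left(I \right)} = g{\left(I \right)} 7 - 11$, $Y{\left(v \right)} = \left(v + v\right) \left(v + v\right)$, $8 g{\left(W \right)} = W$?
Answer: $\frac{8357740}{37914827} \approx 0.22043$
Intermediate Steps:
$g{\left(W \right)} = \frac{W}{8}$
$Y{\left(v \right)} = 4 v^{2}$ ($Y{\left(v \right)} = 2 v 2 v = 4 v^{2}$)
$d{\left(I \right)} = -11 + \frac{7 I}{8}$ ($d{\left(I \right)} = \frac{I}{8} \cdot 7 - 11 = \frac{7 I}{8} - 11 = -11 + \frac{7 I}{8}$)
$\frac{2956452 + 1222418}{Y{\left(-2177 \right)} + d{\left(124 \right)}} = \frac{2956452 + 1222418}{4 \left(-2177\right)^{2} + \left(-11 + \frac{7}{8} \cdot 124\right)} = \frac{4178870}{4 \cdot 4739329 + \left(-11 + \frac{217}{2}\right)} = \frac{4178870}{18957316 + \frac{195}{2}} = \frac{4178870}{\frac{37914827}{2}} = 4178870 \cdot \frac{2}{37914827} = \frac{8357740}{37914827}$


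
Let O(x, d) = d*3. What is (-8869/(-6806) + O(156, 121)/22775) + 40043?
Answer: 6207135748003/155006650 ≈ 40044.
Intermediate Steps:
O(x, d) = 3*d
(-8869/(-6806) + O(156, 121)/22775) + 40043 = (-8869/(-6806) + (3*121)/22775) + 40043 = (-8869*(-1/6806) + 363*(1/22775)) + 40043 = (8869/6806 + 363/22775) + 40043 = 204462053/155006650 + 40043 = 6207135748003/155006650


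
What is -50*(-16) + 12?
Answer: 812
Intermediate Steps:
-50*(-16) + 12 = 800 + 12 = 812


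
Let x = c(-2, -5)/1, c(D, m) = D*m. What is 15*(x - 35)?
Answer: -375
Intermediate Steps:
x = 10 (x = -2*(-5)/1 = 10*1 = 10)
15*(x - 35) = 15*(10 - 35) = 15*(-25) = -375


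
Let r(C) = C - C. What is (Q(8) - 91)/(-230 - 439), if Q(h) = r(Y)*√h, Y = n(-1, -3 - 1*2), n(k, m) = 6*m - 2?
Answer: 91/669 ≈ 0.13602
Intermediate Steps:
n(k, m) = -2 + 6*m
Y = -32 (Y = -2 + 6*(-3 - 1*2) = -2 + 6*(-3 - 2) = -2 + 6*(-5) = -2 - 30 = -32)
r(C) = 0
Q(h) = 0 (Q(h) = 0*√h = 0)
(Q(8) - 91)/(-230 - 439) = (0 - 91)/(-230 - 439) = -91/(-669) = -91*(-1/669) = 91/669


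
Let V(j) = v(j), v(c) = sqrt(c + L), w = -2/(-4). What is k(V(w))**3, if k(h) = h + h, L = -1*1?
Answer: -2*I*sqrt(2) ≈ -2.8284*I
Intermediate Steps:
w = 1/2 (w = -2*(-1/4) = 1/2 ≈ 0.50000)
L = -1
v(c) = sqrt(-1 + c) (v(c) = sqrt(c - 1) = sqrt(-1 + c))
V(j) = sqrt(-1 + j)
k(h) = 2*h
k(V(w))**3 = (2*sqrt(-1 + 1/2))**3 = (2*sqrt(-1/2))**3 = (2*(I*sqrt(2)/2))**3 = (I*sqrt(2))**3 = -2*I*sqrt(2)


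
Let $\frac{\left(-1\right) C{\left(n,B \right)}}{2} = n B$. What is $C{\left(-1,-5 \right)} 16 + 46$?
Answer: $-114$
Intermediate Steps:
$C{\left(n,B \right)} = - 2 B n$ ($C{\left(n,B \right)} = - 2 n B = - 2 B n$)
$C{\left(-1,-5 \right)} 16 + 46 = \left(-2\right) \left(-5\right) \left(-1\right) 16 + 46 = \left(-10\right) 16 + 46 = -160 + 46 = -114$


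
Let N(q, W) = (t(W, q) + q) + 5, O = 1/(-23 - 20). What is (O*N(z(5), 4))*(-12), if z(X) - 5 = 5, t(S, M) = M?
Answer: 300/43 ≈ 6.9767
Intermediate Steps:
O = -1/43 (O = 1/(-43) = -1/43 ≈ -0.023256)
z(X) = 10 (z(X) = 5 + 5 = 10)
N(q, W) = 5 + 2*q (N(q, W) = (q + q) + 5 = 2*q + 5 = 5 + 2*q)
(O*N(z(5), 4))*(-12) = -(5 + 2*10)/43*(-12) = -(5 + 20)/43*(-12) = -1/43*25*(-12) = -25/43*(-12) = 300/43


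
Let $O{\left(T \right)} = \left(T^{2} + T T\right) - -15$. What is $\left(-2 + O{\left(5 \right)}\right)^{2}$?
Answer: $3969$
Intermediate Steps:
$O{\left(T \right)} = 15 + 2 T^{2}$ ($O{\left(T \right)} = \left(T^{2} + T^{2}\right) + 15 = 2 T^{2} + 15 = 15 + 2 T^{2}$)
$\left(-2 + O{\left(5 \right)}\right)^{2} = \left(-2 + \left(15 + 2 \cdot 5^{2}\right)\right)^{2} = \left(-2 + \left(15 + 2 \cdot 25\right)\right)^{2} = \left(-2 + \left(15 + 50\right)\right)^{2} = \left(-2 + 65\right)^{2} = 63^{2} = 3969$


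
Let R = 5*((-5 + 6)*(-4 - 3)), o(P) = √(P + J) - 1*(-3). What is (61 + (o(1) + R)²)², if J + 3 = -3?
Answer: 1145920 - 138240*I*√5 ≈ 1.1459e+6 - 3.0911e+5*I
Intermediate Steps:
J = -6 (J = -3 - 3 = -6)
o(P) = 3 + √(-6 + P) (o(P) = √(P - 6) - 1*(-3) = √(-6 + P) + 3 = 3 + √(-6 + P))
R = -35 (R = 5*(1*(-7)) = 5*(-7) = -35)
(61 + (o(1) + R)²)² = (61 + ((3 + √(-6 + 1)) - 35)²)² = (61 + ((3 + √(-5)) - 35)²)² = (61 + ((3 + I*√5) - 35)²)² = (61 + (-32 + I*√5)²)²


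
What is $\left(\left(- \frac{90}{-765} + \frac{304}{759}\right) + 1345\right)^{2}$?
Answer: $\frac{301411994610841}{166487409} \approx 1.8104 \cdot 10^{6}$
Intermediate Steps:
$\left(\left(- \frac{90}{-765} + \frac{304}{759}\right) + 1345\right)^{2} = \left(\left(\left(-90\right) \left(- \frac{1}{765}\right) + 304 \cdot \frac{1}{759}\right) + 1345\right)^{2} = \left(\left(\frac{2}{17} + \frac{304}{759}\right) + 1345\right)^{2} = \left(\frac{6686}{12903} + 1345\right)^{2} = \left(\frac{17361221}{12903}\right)^{2} = \frac{301411994610841}{166487409}$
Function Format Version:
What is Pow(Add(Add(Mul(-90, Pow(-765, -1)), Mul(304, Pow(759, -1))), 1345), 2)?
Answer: Rational(301411994610841, 166487409) ≈ 1.8104e+6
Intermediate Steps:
Pow(Add(Add(Mul(-90, Pow(-765, -1)), Mul(304, Pow(759, -1))), 1345), 2) = Pow(Add(Add(Mul(-90, Rational(-1, 765)), Mul(304, Rational(1, 759))), 1345), 2) = Pow(Add(Add(Rational(2, 17), Rational(304, 759)), 1345), 2) = Pow(Add(Rational(6686, 12903), 1345), 2) = Pow(Rational(17361221, 12903), 2) = Rational(301411994610841, 166487409)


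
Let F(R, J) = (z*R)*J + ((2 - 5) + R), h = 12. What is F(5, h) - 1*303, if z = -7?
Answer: -721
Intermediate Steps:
F(R, J) = -3 + R - 7*J*R (F(R, J) = (-7*R)*J + ((2 - 5) + R) = -7*J*R + (-3 + R) = -3 + R - 7*J*R)
F(5, h) - 1*303 = (-3 + 5 - 7*12*5) - 1*303 = (-3 + 5 - 420) - 303 = -418 - 303 = -721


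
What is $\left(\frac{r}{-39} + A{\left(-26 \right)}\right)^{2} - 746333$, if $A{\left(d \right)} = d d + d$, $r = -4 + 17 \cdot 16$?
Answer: $- \frac{506065769}{1521} \approx -3.3272 \cdot 10^{5}$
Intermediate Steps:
$r = 268$ ($r = -4 + 272 = 268$)
$A{\left(d \right)} = d + d^{2}$ ($A{\left(d \right)} = d^{2} + d = d + d^{2}$)
$\left(\frac{r}{-39} + A{\left(-26 \right)}\right)^{2} - 746333 = \left(\frac{268}{-39} - 26 \left(1 - 26\right)\right)^{2} - 746333 = \left(268 \left(- \frac{1}{39}\right) - -650\right)^{2} - 746333 = \left(- \frac{268}{39} + 650\right)^{2} - 746333 = \left(\frac{25082}{39}\right)^{2} - 746333 = \frac{629106724}{1521} - 746333 = - \frac{506065769}{1521}$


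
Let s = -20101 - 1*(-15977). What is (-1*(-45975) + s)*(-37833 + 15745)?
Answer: -924404888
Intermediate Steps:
s = -4124 (s = -20101 + 15977 = -4124)
(-1*(-45975) + s)*(-37833 + 15745) = (-1*(-45975) - 4124)*(-37833 + 15745) = (45975 - 4124)*(-22088) = 41851*(-22088) = -924404888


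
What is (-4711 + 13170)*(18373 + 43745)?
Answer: 525456162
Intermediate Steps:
(-4711 + 13170)*(18373 + 43745) = 8459*62118 = 525456162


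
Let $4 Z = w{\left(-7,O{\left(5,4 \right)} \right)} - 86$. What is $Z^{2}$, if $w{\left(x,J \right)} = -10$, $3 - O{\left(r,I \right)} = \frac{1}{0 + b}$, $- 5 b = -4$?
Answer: $576$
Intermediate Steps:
$b = \frac{4}{5}$ ($b = \left(- \frac{1}{5}\right) \left(-4\right) = \frac{4}{5} \approx 0.8$)
$O{\left(r,I \right)} = \frac{7}{4}$ ($O{\left(r,I \right)} = 3 - \frac{1}{0 + \frac{4}{5}} = 3 - \frac{1}{\frac{4}{5}} = 3 - \frac{5}{4} = \frac{7}{4}$)
$Z = -24$ ($Z = \frac{-10 - 86}{4} = \frac{1}{4} \left(-96\right) = -24$)
$Z^{2} = \left(-24\right)^{2} = 576$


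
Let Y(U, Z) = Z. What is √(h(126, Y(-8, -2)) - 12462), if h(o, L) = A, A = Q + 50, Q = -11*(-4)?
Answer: 4*I*√773 ≈ 111.21*I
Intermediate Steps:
Q = 44
A = 94 (A = 44 + 50 = 94)
h(o, L) = 94
√(h(126, Y(-8, -2)) - 12462) = √(94 - 12462) = √(-12368) = 4*I*√773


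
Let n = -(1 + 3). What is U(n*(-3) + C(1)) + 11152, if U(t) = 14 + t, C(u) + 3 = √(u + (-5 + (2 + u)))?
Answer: 11175 + I ≈ 11175.0 + 1.0*I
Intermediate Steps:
n = -4 (n = -1*4 = -4)
C(u) = -3 + √(-3 + 2*u) (C(u) = -3 + √(u + (-5 + (2 + u))) = -3 + √(u + (-3 + u)) = -3 + √(-3 + 2*u))
U(n*(-3) + C(1)) + 11152 = (14 + (-4*(-3) + (-3 + √(-3 + 2*1)))) + 11152 = (14 + (12 + (-3 + √(-3 + 2)))) + 11152 = (14 + (12 + (-3 + √(-1)))) + 11152 = (14 + (12 + (-3 + I))) + 11152 = (14 + (9 + I)) + 11152 = (23 + I) + 11152 = 11175 + I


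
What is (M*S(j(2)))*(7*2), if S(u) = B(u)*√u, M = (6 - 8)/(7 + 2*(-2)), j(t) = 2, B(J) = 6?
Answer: -56*√2 ≈ -79.196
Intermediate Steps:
M = -⅔ (M = -2/(7 - 4) = -2/3 = -2*⅓ = -⅔ ≈ -0.66667)
S(u) = 6*√u
(M*S(j(2)))*(7*2) = (-4*√2)*(7*2) = -4*√2*14 = -56*√2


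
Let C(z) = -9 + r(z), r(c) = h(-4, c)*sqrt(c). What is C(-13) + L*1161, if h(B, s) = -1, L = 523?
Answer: 607194 - I*sqrt(13) ≈ 6.0719e+5 - 3.6056*I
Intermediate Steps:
r(c) = -sqrt(c)
C(z) = -9 - sqrt(z)
C(-13) + L*1161 = (-9 - sqrt(-13)) + 523*1161 = (-9 - I*sqrt(13)) + 607203 = 607194 - I*sqrt(13)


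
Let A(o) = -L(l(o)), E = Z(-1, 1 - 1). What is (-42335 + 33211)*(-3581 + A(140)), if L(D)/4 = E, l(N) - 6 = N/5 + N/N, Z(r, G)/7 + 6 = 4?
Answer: 32162100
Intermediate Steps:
Z(r, G) = -14 (Z(r, G) = -42 + 7*4 = -42 + 28 = -14)
l(N) = 7 + N/5 (l(N) = 6 + (N/5 + N/N) = 6 + (N*(⅕) + 1) = 6 + (N/5 + 1) = 6 + (1 + N/5) = 7 + N/5)
E = -14
L(D) = -56 (L(D) = 4*(-14) = -56)
A(o) = 56 (A(o) = -1*(-56) = 56)
(-42335 + 33211)*(-3581 + A(140)) = (-42335 + 33211)*(-3581 + 56) = -9124*(-3525) = 32162100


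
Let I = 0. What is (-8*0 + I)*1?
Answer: 0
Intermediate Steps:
(-8*0 + I)*1 = (-8*0 + 0)*1 = (0 + 0)*1 = 0*1 = 0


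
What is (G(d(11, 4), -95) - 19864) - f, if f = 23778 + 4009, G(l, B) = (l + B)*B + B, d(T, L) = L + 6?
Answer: -39671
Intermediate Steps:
d(T, L) = 6 + L
G(l, B) = B + B*(B + l) (G(l, B) = (B + l)*B + B = B*(B + l) + B = B + B*(B + l))
f = 27787
(G(d(11, 4), -95) - 19864) - f = (-95*(1 - 95 + (6 + 4)) - 19864) - 1*27787 = (-95*(1 - 95 + 10) - 19864) - 27787 = (-95*(-84) - 19864) - 27787 = (7980 - 19864) - 27787 = -11884 - 27787 = -39671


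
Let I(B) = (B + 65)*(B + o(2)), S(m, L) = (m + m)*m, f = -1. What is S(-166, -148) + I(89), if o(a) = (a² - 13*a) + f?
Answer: 65276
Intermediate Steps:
S(m, L) = 2*m² (S(m, L) = (2*m)*m = 2*m²)
o(a) = -1 + a² - 13*a (o(a) = (a² - 13*a) - 1 = -1 + a² - 13*a)
I(B) = (-23 + B)*(65 + B) (I(B) = (B + 65)*(B + (-1 + 2² - 13*2)) = (65 + B)*(B + (-1 + 4 - 26)) = (65 + B)*(B - 23) = (65 + B)*(-23 + B) = (-23 + B)*(65 + B))
S(-166, -148) + I(89) = 2*(-166)² + (-1495 + 89² + 42*89) = 2*27556 + (-1495 + 7921 + 3738) = 55112 + 10164 = 65276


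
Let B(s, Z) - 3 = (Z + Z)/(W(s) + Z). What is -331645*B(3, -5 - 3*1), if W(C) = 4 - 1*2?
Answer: -5637965/3 ≈ -1.8793e+6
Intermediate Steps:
W(C) = 2 (W(C) = 4 - 2 = 2)
B(s, Z) = 3 + 2*Z/(2 + Z) (B(s, Z) = 3 + (Z + Z)/(2 + Z) = 3 + (2*Z)/(2 + Z) = 3 + 2*Z/(2 + Z))
-331645*B(3, -5 - 3*1) = -331645*(6 + 5*(-5 - 3*1))/(2 + (-5 - 3*1)) = -331645*(6 + 5*(-5 - 3))/(2 + (-5 - 3)) = -331645*(6 + 5*(-8))/(2 - 8) = -331645*(6 - 40)/(-6) = -(-331645)*(-34)/6 = -331645*17/3 = -5637965/3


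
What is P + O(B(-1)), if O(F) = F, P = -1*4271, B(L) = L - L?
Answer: -4271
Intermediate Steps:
B(L) = 0
P = -4271
P + O(B(-1)) = -4271 + 0 = -4271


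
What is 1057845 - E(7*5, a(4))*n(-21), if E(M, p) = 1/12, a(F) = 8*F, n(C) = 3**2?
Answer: 4231377/4 ≈ 1.0578e+6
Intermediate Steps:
n(C) = 9
E(M, p) = 1/12
1057845 - E(7*5, a(4))*n(-21) = 1057845 - 9/12 = 1057845 - 1*3/4 = 1057845 - 3/4 = 4231377/4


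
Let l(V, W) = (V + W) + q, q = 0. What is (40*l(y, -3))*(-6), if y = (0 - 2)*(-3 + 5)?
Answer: 1680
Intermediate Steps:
y = -4 (y = -2*2 = -4)
l(V, W) = V + W (l(V, W) = (V + W) + 0 = V + W)
(40*l(y, -3))*(-6) = (40*(-4 - 3))*(-6) = (40*(-7))*(-6) = -280*(-6) = 1680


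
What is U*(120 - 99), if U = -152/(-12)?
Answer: 266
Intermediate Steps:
U = 38/3 (U = -152*(-1/12) = 38/3 ≈ 12.667)
U*(120 - 99) = 38*(120 - 99)/3 = (38/3)*21 = 266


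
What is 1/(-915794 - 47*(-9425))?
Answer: -1/472819 ≈ -2.1150e-6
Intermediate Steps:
1/(-915794 - 47*(-9425)) = 1/(-915794 + 442975) = 1/(-472819) = -1/472819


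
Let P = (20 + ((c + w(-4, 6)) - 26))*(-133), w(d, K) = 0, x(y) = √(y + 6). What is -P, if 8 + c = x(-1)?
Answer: -1862 + 133*√5 ≈ -1564.6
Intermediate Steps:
x(y) = √(6 + y)
c = -8 + √5 (c = -8 + √(6 - 1) = -8 + √5 ≈ -5.7639)
P = 1862 - 133*√5 (P = (20 + (((-8 + √5) + 0) - 26))*(-133) = (20 + ((-8 + √5) - 26))*(-133) = (20 + (-34 + √5))*(-133) = (-14 + √5)*(-133) = 1862 - 133*√5 ≈ 1564.6)
-P = -(1862 - 133*√5) = -1862 + 133*√5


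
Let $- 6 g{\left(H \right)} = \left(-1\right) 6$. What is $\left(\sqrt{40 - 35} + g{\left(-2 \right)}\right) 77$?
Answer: $77 + 77 \sqrt{5} \approx 249.18$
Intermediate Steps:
$g{\left(H \right)} = 1$ ($g{\left(H \right)} = - \frac{\left(-1\right) 6}{6} = \left(- \frac{1}{6}\right) \left(-6\right) = 1$)
$\left(\sqrt{40 - 35} + g{\left(-2 \right)}\right) 77 = \left(\sqrt{40 - 35} + 1\right) 77 = \left(\sqrt{5} + 1\right) 77 = \left(1 + \sqrt{5}\right) 77 = 77 + 77 \sqrt{5}$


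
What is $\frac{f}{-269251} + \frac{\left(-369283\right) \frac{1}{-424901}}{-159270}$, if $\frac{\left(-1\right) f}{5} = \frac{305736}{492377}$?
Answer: $\frac{54494908195246159}{8971742826238314613290} \approx 6.0741 \cdot 10^{-6}$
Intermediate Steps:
$f = - \frac{1528680}{492377}$ ($f = - 5 \cdot \frac{305736}{492377} = - 5 \cdot 305736 \cdot \frac{1}{492377} = \left(-5\right) \frac{305736}{492377} = - \frac{1528680}{492377} \approx -3.1047$)
$\frac{f}{-269251} + \frac{\left(-369283\right) \frac{1}{-424901}}{-159270} = - \frac{1528680}{492377 \left(-269251\right)} + \frac{\left(-369283\right) \frac{1}{-424901}}{-159270} = \left(- \frac{1528680}{492377}\right) \left(- \frac{1}{269251}\right) + \left(-369283\right) \left(- \frac{1}{424901}\right) \left(- \frac{1}{159270}\right) = \frac{1528680}{132572999627} + \frac{369283}{424901} \left(- \frac{1}{159270}\right) = \frac{1528680}{132572999627} - \frac{369283}{67673982270} = \frac{54494908195246159}{8971742826238314613290}$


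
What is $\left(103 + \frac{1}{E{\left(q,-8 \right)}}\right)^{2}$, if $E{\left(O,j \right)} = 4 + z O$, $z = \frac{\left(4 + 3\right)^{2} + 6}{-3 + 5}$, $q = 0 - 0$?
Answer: $\frac{170569}{16} \approx 10661.0$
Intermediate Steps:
$q = 0$ ($q = 0 + 0 = 0$)
$z = \frac{55}{2}$ ($z = \frac{7^{2} + 6}{2} = \left(49 + 6\right) \frac{1}{2} = 55 \cdot \frac{1}{2} = \frac{55}{2} \approx 27.5$)
$E{\left(O,j \right)} = 4 + \frac{55 O}{2}$
$\left(103 + \frac{1}{E{\left(q,-8 \right)}}\right)^{2} = \left(103 + \frac{1}{4 + \frac{55}{2} \cdot 0}\right)^{2} = \left(103 + \frac{1}{4 + 0}\right)^{2} = \left(103 + \frac{1}{4}\right)^{2} = \left(\frac{413}{4}\right)^{2} = \frac{170569}{16}$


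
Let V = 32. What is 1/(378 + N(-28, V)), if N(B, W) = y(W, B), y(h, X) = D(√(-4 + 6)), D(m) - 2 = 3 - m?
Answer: 383/146687 + √2/146687 ≈ 0.0026206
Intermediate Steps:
D(m) = 5 - m (D(m) = 2 + (3 - m) = 5 - m)
y(h, X) = 5 - √2 (y(h, X) = 5 - √(-4 + 6) = 5 - √2)
N(B, W) = 5 - √2
1/(378 + N(-28, V)) = 1/(378 + (5 - √2)) = 1/(383 - √2)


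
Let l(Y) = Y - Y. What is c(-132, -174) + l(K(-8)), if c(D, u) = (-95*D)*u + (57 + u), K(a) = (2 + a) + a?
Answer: -2182077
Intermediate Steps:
K(a) = 2 + 2*a
c(D, u) = 57 + u - 95*D*u (c(D, u) = -95*D*u + (57 + u) = 57 + u - 95*D*u)
l(Y) = 0
c(-132, -174) + l(K(-8)) = (57 - 174 - 95*(-132)*(-174)) + 0 = (57 - 174 - 2181960) + 0 = -2182077 + 0 = -2182077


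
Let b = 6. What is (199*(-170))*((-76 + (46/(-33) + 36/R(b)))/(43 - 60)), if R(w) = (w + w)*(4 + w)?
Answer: -5062759/33 ≈ -1.5342e+5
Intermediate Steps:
R(w) = 2*w*(4 + w) (R(w) = (2*w)*(4 + w) = 2*w*(4 + w))
(199*(-170))*((-76 + (46/(-33) + 36/R(b)))/(43 - 60)) = (199*(-170))*((-76 + (46/(-33) + 36/((2*6*(4 + 6)))))/(43 - 60)) = -33830*(-76 + (46*(-1/33) + 36/((2*6*10))))/(-17) = -33830*(-76 + (-46/33 + 36/120))*(-1)/17 = -33830*(-76 + (-46/33 + 36*(1/120)))*(-1)/17 = -33830*(-76 + (-46/33 + 3/10))*(-1)/17 = -33830*(-76 - 361/330)*(-1)/17 = -(-86066903)*(-1)/(33*17) = -33830*25441/5610 = -5062759/33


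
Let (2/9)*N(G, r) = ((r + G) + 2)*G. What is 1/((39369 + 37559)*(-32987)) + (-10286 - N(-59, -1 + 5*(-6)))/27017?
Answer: -85391045473417/68558985878912 ≈ -1.2455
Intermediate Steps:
N(G, r) = 9*G*(2 + G + r)/2 (N(G, r) = 9*(((r + G) + 2)*G)/2 = 9*(((G + r) + 2)*G)/2 = 9*((2 + G + r)*G)/2 = 9*(G*(2 + G + r))/2 = 9*G*(2 + G + r)/2)
1/((39369 + 37559)*(-32987)) + (-10286 - N(-59, -1 + 5*(-6)))/27017 = 1/((39369 + 37559)*(-32987)) + (-10286 - 9*(-59)*(2 - 59 + (-1 + 5*(-6)))/2)/27017 = -1/32987/76928 + (-10286 - 9*(-59)*(2 - 59 + (-1 - 30))/2)*(1/27017) = (1/76928)*(-1/32987) + (-10286 - 9*(-59)*(2 - 59 - 31)/2)*(1/27017) = -1/2537623936 + (-10286 - 9*(-59)*(-88)/2)*(1/27017) = -1/2537623936 + (-10286 - 1*23364)*(1/27017) = -1/2537623936 + (-10286 - 23364)*(1/27017) = -1/2537623936 - 33650*1/27017 = -1/2537623936 - 33650/27017 = -85391045473417/68558985878912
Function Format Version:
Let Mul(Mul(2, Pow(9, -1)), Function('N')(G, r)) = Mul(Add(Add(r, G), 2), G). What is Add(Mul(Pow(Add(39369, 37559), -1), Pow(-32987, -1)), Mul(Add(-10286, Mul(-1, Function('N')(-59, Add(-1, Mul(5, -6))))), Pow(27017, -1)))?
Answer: Rational(-85391045473417, 68558985878912) ≈ -1.2455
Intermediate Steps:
Function('N')(G, r) = Mul(Rational(9, 2), G, Add(2, G, r)) (Function('N')(G, r) = Mul(Rational(9, 2), Mul(Add(Add(r, G), 2), G)) = Mul(Rational(9, 2), Mul(Add(Add(G, r), 2), G)) = Mul(Rational(9, 2), Mul(Add(2, G, r), G)) = Mul(Rational(9, 2), Mul(G, Add(2, G, r))) = Mul(Rational(9, 2), G, Add(2, G, r)))
Add(Mul(Pow(Add(39369, 37559), -1), Pow(-32987, -1)), Mul(Add(-10286, Mul(-1, Function('N')(-59, Add(-1, Mul(5, -6))))), Pow(27017, -1))) = Add(Mul(Pow(Add(39369, 37559), -1), Pow(-32987, -1)), Mul(Add(-10286, Mul(-1, Mul(Rational(9, 2), -59, Add(2, -59, Add(-1, Mul(5, -6)))))), Pow(27017, -1))) = Add(Mul(Pow(76928, -1), Rational(-1, 32987)), Mul(Add(-10286, Mul(-1, Mul(Rational(9, 2), -59, Add(2, -59, Add(-1, -30))))), Rational(1, 27017))) = Add(Mul(Rational(1, 76928), Rational(-1, 32987)), Mul(Add(-10286, Mul(-1, Mul(Rational(9, 2), -59, Add(2, -59, -31)))), Rational(1, 27017))) = Add(Rational(-1, 2537623936), Mul(Add(-10286, Mul(-1, Mul(Rational(9, 2), -59, -88))), Rational(1, 27017))) = Add(Rational(-1, 2537623936), Mul(Add(-10286, Mul(-1, 23364)), Rational(1, 27017))) = Add(Rational(-1, 2537623936), Mul(Add(-10286, -23364), Rational(1, 27017))) = Add(Rational(-1, 2537623936), Mul(-33650, Rational(1, 27017))) = Add(Rational(-1, 2537623936), Rational(-33650, 27017)) = Rational(-85391045473417, 68558985878912)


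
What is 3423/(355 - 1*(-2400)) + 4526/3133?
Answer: 23193389/8631415 ≈ 2.6871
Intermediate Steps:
3423/(355 - 1*(-2400)) + 4526/3133 = 3423/(355 + 2400) + 4526*(1/3133) = 3423/2755 + 4526/3133 = 23193389/8631415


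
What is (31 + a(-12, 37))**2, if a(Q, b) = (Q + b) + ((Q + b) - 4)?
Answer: 5929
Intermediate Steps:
a(Q, b) = -4 + 2*Q + 2*b (a(Q, b) = (Q + b) + (-4 + Q + b) = -4 + 2*Q + 2*b)
(31 + a(-12, 37))**2 = (31 + (-4 + 2*(-12) + 2*37))**2 = (31 + (-4 - 24 + 74))**2 = (31 + 46)**2 = 77**2 = 5929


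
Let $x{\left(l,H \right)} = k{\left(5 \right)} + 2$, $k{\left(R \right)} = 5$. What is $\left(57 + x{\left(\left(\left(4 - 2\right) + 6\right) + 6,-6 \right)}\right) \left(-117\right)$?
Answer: $-7488$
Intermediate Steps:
$x{\left(l,H \right)} = 7$ ($x{\left(l,H \right)} = 5 + 2 = 7$)
$\left(57 + x{\left(\left(\left(4 - 2\right) + 6\right) + 6,-6 \right)}\right) \left(-117\right) = \left(57 + 7\right) \left(-117\right) = 64 \left(-117\right) = -7488$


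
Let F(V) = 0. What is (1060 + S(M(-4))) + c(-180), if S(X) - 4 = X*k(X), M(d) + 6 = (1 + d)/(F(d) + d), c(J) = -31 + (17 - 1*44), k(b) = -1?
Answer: 4045/4 ≈ 1011.3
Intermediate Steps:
c(J) = -58 (c(J) = -31 + (17 - 44) = -31 - 27 = -58)
M(d) = -6 + (1 + d)/d (M(d) = -6 + (1 + d)/(0 + d) = -6 + (1 + d)/d)
S(X) = 4 - X (S(X) = 4 + X*(-1) = 4 - X)
(1060 + S(M(-4))) + c(-180) = (1060 + (4 - (-5 + 1/(-4)))) - 58 = (1060 + (4 - (-5 - 1/4))) - 58 = (1060 + (4 - 1*(-21/4))) - 58 = (1060 + (4 + 21/4)) - 58 = (1060 + 37/4) - 58 = 4277/4 - 58 = 4045/4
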